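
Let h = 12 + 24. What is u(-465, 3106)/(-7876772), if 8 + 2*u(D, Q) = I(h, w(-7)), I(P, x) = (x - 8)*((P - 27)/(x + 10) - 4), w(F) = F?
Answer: -7/15753544 ≈ -4.4434e-7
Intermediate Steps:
h = 36
I(P, x) = (-8 + x)*(-4 + (-27 + P)/(10 + x)) (I(P, x) = (-8 + x)*((-27 + P)/(10 + x) - 4) = (-8 + x)*(-4 + (-27 + P)/(10 + x)))
u(D, Q) = 7/2 (u(D, Q) = -4 + ((536 - 35*(-7) - 8*36 - 4*(-7)**2 + 36*(-7))/(10 - 7))/2 = -4 + ((536 + 245 - 288 - 4*49 - 252)/3)/2 = -4 + ((536 + 245 - 288 - 196 - 252)/3)/2 = -4 + ((1/3)*45)/2 = -4 + (1/2)*15 = -4 + 15/2 = 7/2)
u(-465, 3106)/(-7876772) = (7/2)/(-7876772) = (7/2)*(-1/7876772) = -7/15753544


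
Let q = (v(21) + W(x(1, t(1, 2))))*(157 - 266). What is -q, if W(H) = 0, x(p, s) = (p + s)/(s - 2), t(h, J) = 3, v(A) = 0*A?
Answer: 0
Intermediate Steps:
v(A) = 0
x(p, s) = (p + s)/(-2 + s)
q = 0 (q = (0 + 0)*(157 - 266) = 0*(-109) = 0)
-q = -1*0 = 0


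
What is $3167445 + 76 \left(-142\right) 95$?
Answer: $2142205$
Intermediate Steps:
$3167445 + 76 \left(-142\right) 95 = 3167445 - 1025240 = 2142205$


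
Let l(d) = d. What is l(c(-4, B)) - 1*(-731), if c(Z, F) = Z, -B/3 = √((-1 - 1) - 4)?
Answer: 727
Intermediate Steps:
B = -3*I*√6 (B = -3*√((-1 - 1) - 4) = -3*√(-2 - 4) = -3*I*√6 ≈ -7.3485*I)
l(c(-4, B)) - 1*(-731) = -4 - 1*(-731) = -4 + 731 = 727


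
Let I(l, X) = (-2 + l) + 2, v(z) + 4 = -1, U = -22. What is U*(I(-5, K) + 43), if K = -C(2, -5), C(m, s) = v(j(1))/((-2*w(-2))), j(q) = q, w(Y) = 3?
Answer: -836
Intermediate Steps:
v(z) = -5 (v(z) = -4 - 1 = -5)
C(m, s) = 5/6 (C(m, s) = -5/((-2*3)) = -5/(-6) = -5*(-1/6) = 5/6)
K = -5/6 (K = -1*5/6 = -5/6 ≈ -0.83333)
I(l, X) = l
U*(I(-5, K) + 43) = -22*(-5 + 43) = -22*38 = -836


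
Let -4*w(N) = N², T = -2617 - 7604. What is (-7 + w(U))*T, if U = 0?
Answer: 71547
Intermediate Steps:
T = -10221
w(N) = -N²/4
(-7 + w(U))*T = (-7 - ¼*0²)*(-10221) = (-7 - ¼*0)*(-10221) = (-7 + 0)*(-10221) = -7*(-10221) = 71547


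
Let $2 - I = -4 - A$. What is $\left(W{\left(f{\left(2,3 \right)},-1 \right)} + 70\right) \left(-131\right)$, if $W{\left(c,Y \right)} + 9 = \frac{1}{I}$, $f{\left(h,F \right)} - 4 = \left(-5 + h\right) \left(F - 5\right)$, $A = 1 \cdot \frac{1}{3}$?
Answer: $- \frac{152222}{19} \approx -8011.7$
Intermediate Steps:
$A = \frac{1}{3}$ ($A = 1 \cdot \frac{1}{3} = \frac{1}{3} \approx 0.33333$)
$f{\left(h,F \right)} = 4 + \left(-5 + F\right) \left(-5 + h\right)$ ($f{\left(h,F \right)} = 4 + \left(-5 + h\right) \left(F - 5\right) = 4 + \left(-5 + h\right) \left(-5 + F\right) = 4 + \left(-5 + F\right) \left(-5 + h\right)$)
$I = \frac{19}{3}$ ($I = 2 - \left(-4 - \frac{1}{3}\right) = 2 - - \frac{13}{3} = 2 + \frac{13}{3} = \frac{19}{3} \approx 6.3333$)
$W{\left(c,Y \right)} = - \frac{168}{19}$ ($W{\left(c,Y \right)} = -9 + \frac{1}{\frac{19}{3}} = -9 + \frac{3}{19} = - \frac{168}{19}$)
$\left(W{\left(f{\left(2,3 \right)},-1 \right)} + 70\right) \left(-131\right) = \left(- \frac{168}{19} + 70\right) \left(-131\right) = \frac{1162}{19} \left(-131\right) = - \frac{152222}{19}$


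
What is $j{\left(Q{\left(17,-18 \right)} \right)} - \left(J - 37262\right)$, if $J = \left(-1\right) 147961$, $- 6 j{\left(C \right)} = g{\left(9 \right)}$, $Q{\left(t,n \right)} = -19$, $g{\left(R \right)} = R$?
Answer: $\frac{370443}{2} \approx 1.8522 \cdot 10^{5}$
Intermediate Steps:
$j{\left(C \right)} = - \frac{3}{2}$ ($j{\left(C \right)} = \left(- \frac{1}{6}\right) 9 = - \frac{3}{2}$)
$J = -147961$
$j{\left(Q{\left(17,-18 \right)} \right)} - \left(J - 37262\right) = - \frac{3}{2} - \left(-147961 - 37262\right) = - \frac{3}{2} - -185223 = - \frac{3}{2} + 185223 = \frac{370443}{2}$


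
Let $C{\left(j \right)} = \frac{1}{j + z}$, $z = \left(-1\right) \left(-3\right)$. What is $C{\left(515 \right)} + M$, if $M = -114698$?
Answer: $- \frac{59413563}{518} \approx -1.147 \cdot 10^{5}$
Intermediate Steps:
$z = 3$
$C{\left(j \right)} = \frac{1}{3 + j}$ ($C{\left(j \right)} = \frac{1}{j + 3} = \frac{1}{3 + j}$)
$C{\left(515 \right)} + M = \frac{1}{3 + 515} - 114698 = \frac{1}{518} - 114698 = - \frac{59413563}{518}$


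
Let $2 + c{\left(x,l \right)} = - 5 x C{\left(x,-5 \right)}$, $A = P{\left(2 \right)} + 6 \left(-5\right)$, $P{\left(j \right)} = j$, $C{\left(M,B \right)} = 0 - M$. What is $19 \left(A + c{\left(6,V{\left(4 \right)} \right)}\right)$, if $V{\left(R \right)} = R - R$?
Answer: $2850$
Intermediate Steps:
$C{\left(M,B \right)} = - M$
$V{\left(R \right)} = 0$
$A = -28$ ($A = 2 + 6 \left(-5\right) = 2 - 30 = -28$)
$c{\left(x,l \right)} = -2 + 5 x^{2}$ ($c{\left(x,l \right)} = -2 + - 5 x \left(- x\right) = -2 + 5 x^{2}$)
$19 \left(A + c{\left(6,V{\left(4 \right)} \right)}\right) = 19 \left(-28 - \left(2 - 5 \cdot 6^{2}\right)\right) = 19 \left(-28 + \left(-2 + 5 \cdot 36\right)\right) = 19 \left(-28 + \left(-2 + 180\right)\right) = 19 \left(-28 + 178\right) = 19 \cdot 150 = 2850$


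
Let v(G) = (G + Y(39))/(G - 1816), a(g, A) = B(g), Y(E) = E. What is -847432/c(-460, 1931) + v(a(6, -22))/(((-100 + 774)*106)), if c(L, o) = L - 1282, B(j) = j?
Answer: 10958451649409/22526436088 ≈ 486.47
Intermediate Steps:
a(g, A) = g
c(L, o) = -1282 + L
v(G) = (39 + G)/(-1816 + G) (v(G) = (G + 39)/(G - 1816) = (39 + G)/(-1816 + G))
-847432/c(-460, 1931) + v(a(6, -22))/(((-100 + 774)*106)) = -847432/(-1282 - 460) + ((39 + 6)/(-1816 + 6))/(((-100 + 774)*106)) = -847432/(-1742) + (45/(-1810))/((674*106)) = -847432*(-1/1742) - 1/1810*45/71444 = 423716/871 - 9/362*1/71444 = 423716/871 - 9/25862728 = 10958451649409/22526436088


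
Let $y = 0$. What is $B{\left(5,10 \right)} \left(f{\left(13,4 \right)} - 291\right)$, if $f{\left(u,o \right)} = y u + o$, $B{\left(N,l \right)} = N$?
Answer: $-1435$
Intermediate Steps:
$f{\left(u,o \right)} = o$ ($f{\left(u,o \right)} = 0 u + o = 0 + o = o$)
$B{\left(5,10 \right)} \left(f{\left(13,4 \right)} - 291\right) = 5 \left(4 - 291\right) = 5 \left(-287\right) = -1435$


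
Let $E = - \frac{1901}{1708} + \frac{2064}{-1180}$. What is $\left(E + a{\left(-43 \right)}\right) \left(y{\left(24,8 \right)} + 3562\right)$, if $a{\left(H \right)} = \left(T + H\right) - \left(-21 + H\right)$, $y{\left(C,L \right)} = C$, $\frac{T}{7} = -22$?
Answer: $- \frac{122740716879}{251930} \approx -4.872 \cdot 10^{5}$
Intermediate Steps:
$T = -154$ ($T = 7 \left(-22\right) = -154$)
$a{\left(H \right)} = -133$ ($a{\left(H \right)} = \left(-154 + H\right) - \left(-21 + H\right) = -133$)
$E = - \frac{1442123}{503860}$ ($E = \left(-1901\right) \frac{1}{1708} + 2064 \left(- \frac{1}{1180}\right) = - \frac{1901}{1708} - \frac{516}{295} = - \frac{1442123}{503860} \approx -2.8622$)
$\left(E + a{\left(-43 \right)}\right) \left(y{\left(24,8 \right)} + 3562\right) = \left(- \frac{1442123}{503860} - 133\right) \left(24 + 3562\right) = \left(- \frac{68455503}{503860}\right) 3586 = - \frac{122740716879}{251930}$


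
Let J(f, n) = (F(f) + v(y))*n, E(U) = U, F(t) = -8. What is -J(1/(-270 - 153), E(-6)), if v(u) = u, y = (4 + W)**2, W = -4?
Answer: -48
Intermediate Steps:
y = 0 (y = (4 - 4)**2 = 0**2 = 0)
J(f, n) = -8*n (J(f, n) = (-8 + 0)*n = -8*n)
-J(1/(-270 - 153), E(-6)) = -(-8)*(-6) = -1*48 = -48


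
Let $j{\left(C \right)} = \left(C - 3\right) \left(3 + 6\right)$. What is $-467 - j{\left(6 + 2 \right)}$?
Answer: $-512$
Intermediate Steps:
$j{\left(C \right)} = -27 + 9 C$ ($j{\left(C \right)} = \left(-3 + C\right) 9 = -27 + 9 C$)
$-467 - j{\left(6 + 2 \right)} = -467 - \left(-27 + 9 \left(6 + 2\right)\right) = -467 - \left(-27 + 9 \cdot 8\right) = -467 - \left(-27 + 72\right) = -467 - 45 = -512$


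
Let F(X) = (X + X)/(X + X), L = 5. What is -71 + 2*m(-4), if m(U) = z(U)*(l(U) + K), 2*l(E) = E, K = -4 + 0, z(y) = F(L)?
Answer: -83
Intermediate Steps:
F(X) = 1 (F(X) = (2*X)/((2*X)) = (2*X)*(1/(2*X)) = 1)
z(y) = 1
K = -4
l(E) = E/2
m(U) = -4 + U/2 (m(U) = 1*(U/2 - 4) = 1*(-4 + U/2) = -4 + U/2)
-71 + 2*m(-4) = -71 + 2*(-4 + (½)*(-4)) = -71 + 2*(-4 - 2) = -71 + 2*(-6) = -71 - 12 = -83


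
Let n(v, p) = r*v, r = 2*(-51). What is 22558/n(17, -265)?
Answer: -11279/867 ≈ -13.009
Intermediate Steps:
r = -102
n(v, p) = -102*v
22558/n(17, -265) = 22558/((-102*17)) = 22558/(-1734) = 22558*(-1/1734) = -11279/867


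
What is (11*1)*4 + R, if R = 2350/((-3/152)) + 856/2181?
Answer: -259587580/2181 ≈ -1.1902e+5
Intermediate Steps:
R = -259683544/2181 (R = 2350/(((1/152)*(-3))) + 856*(1/2181) = 2350/(-3/152) + 856/2181 = 2350*(-152/3) + 856/2181 = -357200/3 + 856/2181 = -259683544/2181 ≈ -1.1907e+5)
(11*1)*4 + R = (11*1)*4 - 259683544/2181 = 11*4 - 259683544/2181 = 44 - 259683544/2181 = -259587580/2181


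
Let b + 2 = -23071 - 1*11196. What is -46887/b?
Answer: 15629/11423 ≈ 1.3682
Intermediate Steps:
b = -34269 (b = -2 + (-23071 - 1*11196) = -2 + (-23071 - 11196) = -2 - 34267 = -34269)
-46887/b = -46887/(-34269) = -46887*(-1/34269) = 15629/11423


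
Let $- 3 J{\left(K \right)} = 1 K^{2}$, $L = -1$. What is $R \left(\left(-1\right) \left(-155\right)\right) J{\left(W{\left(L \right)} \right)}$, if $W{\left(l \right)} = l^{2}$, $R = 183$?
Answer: $-9455$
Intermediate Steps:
$J{\left(K \right)} = - \frac{K^{2}}{3}$ ($J{\left(K \right)} = - \frac{1 K^{2}}{3} = - \frac{K^{2}}{3}$)
$R \left(\left(-1\right) \left(-155\right)\right) J{\left(W{\left(L \right)} \right)} = 183 \left(\left(-1\right) \left(-155\right)\right) \left(- \frac{\left(\left(-1\right)^{2}\right)^{2}}{3}\right) = 183 \cdot 155 \left(- \frac{1^{2}}{3}\right) = 28365 \left(\left(- \frac{1}{3}\right) 1\right) = 28365 \left(- \frac{1}{3}\right) = -9455$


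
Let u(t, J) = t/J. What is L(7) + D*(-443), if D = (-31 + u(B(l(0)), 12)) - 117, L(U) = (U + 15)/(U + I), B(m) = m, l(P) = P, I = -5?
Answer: 65575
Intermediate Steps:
L(U) = (15 + U)/(-5 + U) (L(U) = (U + 15)/(U - 5) = (15 + U)/(-5 + U))
D = -148 (D = (-31 + 0/12) - 117 = (-31 + 0*(1/12)) - 117 = (-31 + 0) - 117 = -31 - 117 = -148)
L(7) + D*(-443) = (15 + 7)/(-5 + 7) - 148*(-443) = 22/2 + 65564 = (½)*22 + 65564 = 11 + 65564 = 65575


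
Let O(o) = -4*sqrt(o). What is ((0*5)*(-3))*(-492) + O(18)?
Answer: -12*sqrt(2) ≈ -16.971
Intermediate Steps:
((0*5)*(-3))*(-492) + O(18) = ((0*5)*(-3))*(-492) - 12*sqrt(2) = (0*(-3))*(-492) - 12*sqrt(2) = 0*(-492) - 12*sqrt(2) = 0 - 12*sqrt(2) = -12*sqrt(2)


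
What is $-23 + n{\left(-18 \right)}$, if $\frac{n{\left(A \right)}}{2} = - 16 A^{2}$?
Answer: $-10391$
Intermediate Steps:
$n{\left(A \right)} = - 32 A^{2}$ ($n{\left(A \right)} = 2 \left(- 16 A^{2}\right) = - 32 A^{2}$)
$-23 + n{\left(-18 \right)} = -23 - 32 \left(-18\right)^{2} = -23 - 10368 = -10391$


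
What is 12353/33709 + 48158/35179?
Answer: 2057924209/1185848911 ≈ 1.7354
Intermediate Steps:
12353/33709 + 48158/35179 = 2057924209/1185848911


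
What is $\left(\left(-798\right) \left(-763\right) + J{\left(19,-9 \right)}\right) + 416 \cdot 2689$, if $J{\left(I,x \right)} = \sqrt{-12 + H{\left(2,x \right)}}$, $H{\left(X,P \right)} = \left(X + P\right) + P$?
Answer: $1727498 + 2 i \sqrt{7} \approx 1.7275 \cdot 10^{6} + 5.2915 i$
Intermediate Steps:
$H{\left(X,P \right)} = X + 2 P$ ($H{\left(X,P \right)} = \left(P + X\right) + P = X + 2 P$)
$J{\left(I,x \right)} = \sqrt{-10 + 2 x}$ ($J{\left(I,x \right)} = \sqrt{-12 + \left(2 + 2 x\right)} = \sqrt{-10 + 2 x}$)
$\left(\left(-798\right) \left(-763\right) + J{\left(19,-9 \right)}\right) + 416 \cdot 2689 = \left(\left(-798\right) \left(-763\right) + \sqrt{-10 + 2 \left(-9\right)}\right) + 416 \cdot 2689 = \left(608874 + \sqrt{-10 - 18}\right) + 1118624 = \left(608874 + \sqrt{-28}\right) + 1118624 = \left(608874 + 2 i \sqrt{7}\right) + 1118624 = 1727498 + 2 i \sqrt{7}$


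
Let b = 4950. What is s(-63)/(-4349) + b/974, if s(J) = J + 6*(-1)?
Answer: 10797378/2117963 ≈ 5.0980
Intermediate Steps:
s(J) = -6 + J (s(J) = J - 6 = -6 + J)
s(-63)/(-4349) + b/974 = (-6 - 63)/(-4349) + 4950/974 = -69*(-1/4349) + 4950*(1/974) = 69/4349 + 2475/487 = 10797378/2117963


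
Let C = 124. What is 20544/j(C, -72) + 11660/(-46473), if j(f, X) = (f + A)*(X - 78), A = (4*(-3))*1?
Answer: -1712246/1161825 ≈ -1.4738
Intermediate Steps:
A = -12 (A = -12*1 = -12)
j(f, X) = (-78 + X)*(-12 + f) (j(f, X) = (f - 12)*(X - 78) = (-12 + f)*(-78 + X) = (-78 + X)*(-12 + f))
20544/j(C, -72) + 11660/(-46473) = 20544/(936 - 78*124 - 12*(-72) - 72*124) + 11660/(-46473) = 20544/(936 - 9672 + 864 - 8928) + 11660*(-1/46473) = 20544/(-16800) - 11660/46473 = 20544*(-1/16800) - 11660/46473 = -214/175 - 11660/46473 = -1712246/1161825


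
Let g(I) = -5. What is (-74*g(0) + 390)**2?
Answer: 577600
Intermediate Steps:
(-74*g(0) + 390)**2 = (-74*(-5) + 390)**2 = (370 + 390)**2 = 760**2 = 577600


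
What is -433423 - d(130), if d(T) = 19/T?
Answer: -56345009/130 ≈ -4.3342e+5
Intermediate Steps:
-433423 - d(130) = -433423 - 19/130 = -56345009/130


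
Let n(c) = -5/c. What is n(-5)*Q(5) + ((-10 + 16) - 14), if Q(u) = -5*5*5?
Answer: -133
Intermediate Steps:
Q(u) = -125 (Q(u) = -25*5 = -125)
n(-5)*Q(5) + ((-10 + 16) - 14) = -5/(-5)*(-125) + ((-10 + 16) - 14) = -5*(-⅕)*(-125) + (6 - 14) = 1*(-125) - 8 = -125 - 8 = -133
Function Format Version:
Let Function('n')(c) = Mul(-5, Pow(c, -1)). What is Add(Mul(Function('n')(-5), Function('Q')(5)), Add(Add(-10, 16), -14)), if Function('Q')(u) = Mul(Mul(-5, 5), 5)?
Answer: -133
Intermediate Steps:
Function('Q')(u) = -125 (Function('Q')(u) = Mul(-25, 5) = -125)
Add(Mul(Function('n')(-5), Function('Q')(5)), Add(Add(-10, 16), -14)) = Add(Mul(Mul(-5, Pow(-5, -1)), -125), Add(Add(-10, 16), -14)) = Add(Mul(Mul(-5, Rational(-1, 5)), -125), Add(6, -14)) = Add(Mul(1, -125), -8) = Add(-125, -8) = -133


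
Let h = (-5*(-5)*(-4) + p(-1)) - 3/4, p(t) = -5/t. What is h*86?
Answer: -16469/2 ≈ -8234.5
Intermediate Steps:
h = -383/4 (h = (-5*(-5)*(-4) - 5/(-1)) - 3/4 = (25*(-4) - 5*(-1)) - 3*¼ = (-100 + 5) - ¾ = -95 - ¾ = -383/4 ≈ -95.750)
h*86 = -383/4*86 = -16469/2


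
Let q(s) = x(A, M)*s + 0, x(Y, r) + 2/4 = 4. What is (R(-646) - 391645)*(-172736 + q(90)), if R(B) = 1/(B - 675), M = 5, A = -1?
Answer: 89204253754366/1321 ≈ 6.7528e+10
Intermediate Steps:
x(Y, r) = 7/2 (x(Y, r) = -½ + 4 = 7/2)
R(B) = 1/(-675 + B)
q(s) = 7*s/2 (q(s) = 7*s/2 + 0 = 7*s/2)
(R(-646) - 391645)*(-172736 + q(90)) = (1/(-675 - 646) - 391645)*(-172736 + (7/2)*90) = (1/(-1321) - 391645)*(-172736 + 315) = (-1/1321 - 391645)*(-172421) = -517363046/1321*(-172421) = 89204253754366/1321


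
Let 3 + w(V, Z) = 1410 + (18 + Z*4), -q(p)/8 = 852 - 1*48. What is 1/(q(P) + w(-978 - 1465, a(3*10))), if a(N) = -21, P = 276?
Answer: -1/5091 ≈ -0.00019643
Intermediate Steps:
q(p) = -6432 (q(p) = -8*(852 - 1*48) = -8*(852 - 48) = -8*804 = -6432)
w(V, Z) = 1425 + 4*Z (w(V, Z) = -3 + (1410 + (18 + Z*4)) = -3 + (1410 + (18 + 4*Z)) = -3 + (1428 + 4*Z) = 1425 + 4*Z)
1/(q(P) + w(-978 - 1465, a(3*10))) = 1/(-6432 + (1425 + 4*(-21))) = 1/(-6432 + (1425 - 84)) = 1/(-6432 + 1341) = 1/(-5091) = -1/5091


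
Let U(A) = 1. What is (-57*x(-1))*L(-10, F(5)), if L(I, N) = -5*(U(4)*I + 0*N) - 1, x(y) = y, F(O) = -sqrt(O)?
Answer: 2793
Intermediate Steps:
L(I, N) = -1 - 5*I (L(I, N) = -5*(1*I + 0*N) - 1 = -5*(I + 0) - 1 = -5*I - 1 = -1 - 5*I)
(-57*x(-1))*L(-10, F(5)) = (-57*(-1))*(-1 - 5*(-10)) = 57*(-1 + 50) = 57*49 = 2793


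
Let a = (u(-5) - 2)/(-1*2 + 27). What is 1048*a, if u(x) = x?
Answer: -7336/25 ≈ -293.44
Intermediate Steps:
a = -7/25 (a = (-5 - 2)/(-1*2 + 27) = -7/(-2 + 27) = -7/25 ≈ -0.28000)
1048*a = 1048*(-7/25) = -7336/25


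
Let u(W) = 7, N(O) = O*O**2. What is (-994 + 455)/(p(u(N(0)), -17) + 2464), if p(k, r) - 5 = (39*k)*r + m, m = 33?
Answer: 539/2139 ≈ 0.25199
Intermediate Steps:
N(O) = O**3
p(k, r) = 38 + 39*k*r (p(k, r) = 5 + ((39*k)*r + 33) = 5 + (39*k*r + 33) = 5 + (33 + 39*k*r) = 38 + 39*k*r)
(-994 + 455)/(p(u(N(0)), -17) + 2464) = (-994 + 455)/((38 + 39*7*(-17)) + 2464) = -539/((38 - 4641) + 2464) = -539/(-4603 + 2464) = -539/(-2139) = -539*(-1/2139) = 539/2139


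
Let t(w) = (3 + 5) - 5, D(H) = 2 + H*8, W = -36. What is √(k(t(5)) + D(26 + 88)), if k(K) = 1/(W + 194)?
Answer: √22817254/158 ≈ 30.233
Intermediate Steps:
D(H) = 2 + 8*H
t(w) = 3 (t(w) = 8 - 5 = 3)
k(K) = 1/158 (k(K) = 1/(-36 + 194) = 1/158)
√(k(t(5)) + D(26 + 88)) = √(1/158 + (2 + 8*(26 + 88))) = √(1/158 + (2 + 8*114)) = √(1/158 + (2 + 912)) = √(1/158 + 914) = √(144413/158) = √22817254/158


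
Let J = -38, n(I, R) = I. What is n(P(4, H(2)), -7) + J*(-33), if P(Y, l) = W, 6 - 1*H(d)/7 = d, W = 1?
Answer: 1255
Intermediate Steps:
H(d) = 42 - 7*d
P(Y, l) = 1
n(P(4, H(2)), -7) + J*(-33) = 1 - 38*(-33) = 1 + 1254 = 1255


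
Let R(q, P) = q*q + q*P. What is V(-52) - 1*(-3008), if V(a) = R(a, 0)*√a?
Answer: 3008 + 5408*I*√13 ≈ 3008.0 + 19499.0*I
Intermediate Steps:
R(q, P) = q² + P*q
V(a) = a^(5/2) (V(a) = (a*(0 + a))*√a = (a*a)*√a = a²*√a = a^(5/2))
V(-52) - 1*(-3008) = (-52)^(5/2) - 1*(-3008) = 5408*I*√13 + 3008 = 3008 + 5408*I*√13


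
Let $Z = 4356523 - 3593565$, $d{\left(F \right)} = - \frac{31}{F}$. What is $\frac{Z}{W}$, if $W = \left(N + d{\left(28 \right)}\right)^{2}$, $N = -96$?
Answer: $\frac{598159072}{7392961} \approx 80.909$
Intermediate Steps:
$W = \frac{7392961}{784}$ ($W = \left(-96 - \frac{31}{28}\right)^{2} = \left(- \frac{2719}{28}\right)^{2} = \frac{7392961}{784} \approx 9429.8$)
$Z = 762958$ ($Z = 4356523 - 3593565 = 762958$)
$\frac{Z}{W} = \frac{762958}{\frac{7392961}{784}} = 762958 \cdot \frac{784}{7392961} = \frac{598159072}{7392961}$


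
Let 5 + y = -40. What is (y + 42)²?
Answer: 9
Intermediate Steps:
y = -45 (y = -5 - 40 = -45)
(y + 42)² = (-45 + 42)² = (-3)² = 9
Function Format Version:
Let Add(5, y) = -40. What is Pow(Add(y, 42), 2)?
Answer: 9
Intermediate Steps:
y = -45 (y = Add(-5, -40) = -45)
Pow(Add(y, 42), 2) = Pow(Add(-45, 42), 2) = Pow(-3, 2) = 9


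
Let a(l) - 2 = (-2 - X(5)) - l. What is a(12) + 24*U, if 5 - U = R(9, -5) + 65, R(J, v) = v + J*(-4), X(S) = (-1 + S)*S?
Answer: -488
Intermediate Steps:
X(S) = S*(-1 + S)
R(J, v) = v - 4*J
U = -19 (U = 5 - ((-5 - 4*9) + 65) = 5 - ((-5 - 36) + 65) = 5 - (-41 + 65) = 5 - 1*24 = 5 - 24 = -19)
a(l) = -20 - l (a(l) = 2 + ((-2 - 5*(-1 + 5)) - l) = 2 + ((-2 - 5*4) - l) = 2 + ((-2 - 1*20) - l) = 2 + ((-2 - 20) - l) = 2 + (-22 - l) = -20 - l)
a(12) + 24*U = (-20 - 1*12) + 24*(-19) = (-20 - 12) - 456 = -32 - 456 = -488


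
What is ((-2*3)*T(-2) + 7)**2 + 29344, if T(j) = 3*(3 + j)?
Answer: 29465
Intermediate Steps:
T(j) = 9 + 3*j
((-2*3)*T(-2) + 7)**2 + 29344 = ((-2*3)*(9 + 3*(-2)) + 7)**2 + 29344 = (-6*(9 - 6) + 7)**2 + 29344 = (-6*3 + 7)**2 + 29344 = (-18 + 7)**2 + 29344 = (-11)**2 + 29344 = 121 + 29344 = 29465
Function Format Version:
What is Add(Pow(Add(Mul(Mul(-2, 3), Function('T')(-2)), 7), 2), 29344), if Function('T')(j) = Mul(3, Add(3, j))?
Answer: 29465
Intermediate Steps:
Function('T')(j) = Add(9, Mul(3, j))
Add(Pow(Add(Mul(Mul(-2, 3), Function('T')(-2)), 7), 2), 29344) = Add(Pow(Add(Mul(Mul(-2, 3), Add(9, Mul(3, -2))), 7), 2), 29344) = Add(Pow(Add(Mul(-6, Add(9, -6)), 7), 2), 29344) = Add(Pow(Add(Mul(-6, 3), 7), 2), 29344) = Add(Pow(Add(-18, 7), 2), 29344) = Add(Pow(-11, 2), 29344) = Add(121, 29344) = 29465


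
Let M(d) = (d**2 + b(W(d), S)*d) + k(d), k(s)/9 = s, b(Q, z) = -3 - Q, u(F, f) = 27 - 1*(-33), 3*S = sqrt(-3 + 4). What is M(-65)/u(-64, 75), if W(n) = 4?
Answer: 273/4 ≈ 68.250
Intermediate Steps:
S = 1/3 (S = sqrt(-3 + 4)/3 = sqrt(1)/3 = (1/3)*1 = 1/3 ≈ 0.33333)
u(F, f) = 60 (u(F, f) = 27 + 33 = 60)
k(s) = 9*s
M(d) = d**2 + 2*d (M(d) = (d**2 + (-3 - 1*4)*d) + 9*d = (d**2 + (-3 - 4)*d) + 9*d = (d**2 - 7*d) + 9*d = d**2 + 2*d)
M(-65)/u(-64, 75) = -65*(2 - 65)/60 = -65*(-63)*(1/60) = 4095*(1/60) = 273/4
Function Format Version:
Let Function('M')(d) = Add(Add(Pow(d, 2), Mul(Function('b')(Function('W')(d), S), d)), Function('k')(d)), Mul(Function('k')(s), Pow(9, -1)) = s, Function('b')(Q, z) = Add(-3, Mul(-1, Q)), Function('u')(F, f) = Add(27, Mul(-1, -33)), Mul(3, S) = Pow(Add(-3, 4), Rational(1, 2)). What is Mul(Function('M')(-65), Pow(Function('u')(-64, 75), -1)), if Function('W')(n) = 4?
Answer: Rational(273, 4) ≈ 68.250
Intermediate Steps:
S = Rational(1, 3) (S = Mul(Rational(1, 3), Pow(Add(-3, 4), Rational(1, 2))) = Mul(Rational(1, 3), Pow(1, Rational(1, 2))) = Mul(Rational(1, 3), 1) = Rational(1, 3) ≈ 0.33333)
Function('u')(F, f) = 60 (Function('u')(F, f) = Add(27, 33) = 60)
Function('k')(s) = Mul(9, s)
Function('M')(d) = Add(Pow(d, 2), Mul(2, d)) (Function('M')(d) = Add(Add(Pow(d, 2), Mul(Add(-3, Mul(-1, 4)), d)), Mul(9, d)) = Add(Add(Pow(d, 2), Mul(Add(-3, -4), d)), Mul(9, d)) = Add(Add(Pow(d, 2), Mul(-7, d)), Mul(9, d)) = Add(Pow(d, 2), Mul(2, d)))
Mul(Function('M')(-65), Pow(Function('u')(-64, 75), -1)) = Mul(Mul(-65, Add(2, -65)), Pow(60, -1)) = Mul(Mul(-65, -63), Rational(1, 60)) = Mul(4095, Rational(1, 60)) = Rational(273, 4)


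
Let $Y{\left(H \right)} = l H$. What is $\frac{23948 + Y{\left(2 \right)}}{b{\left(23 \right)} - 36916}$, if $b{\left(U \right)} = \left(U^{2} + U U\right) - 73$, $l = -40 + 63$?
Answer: $- \frac{7998}{11977} \approx -0.66778$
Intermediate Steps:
$l = 23$
$b{\left(U \right)} = -73 + 2 U^{2}$ ($b{\left(U \right)} = \left(U^{2} + U^{2}\right) - 73 = 2 U^{2} - 73 = -73 + 2 U^{2}$)
$Y{\left(H \right)} = 23 H$
$\frac{23948 + Y{\left(2 \right)}}{b{\left(23 \right)} - 36916} = \frac{23948 + 23 \cdot 2}{\left(-73 + 2 \cdot 23^{2}\right) - 36916} = \frac{23948 + 46}{\left(-73 + 2 \cdot 529\right) - 36916} = \frac{23994}{\left(-73 + 1058\right) - 36916} = \frac{23994}{985 - 36916} = \frac{23994}{-35931} = 23994 \left(- \frac{1}{35931}\right) = - \frac{7998}{11977}$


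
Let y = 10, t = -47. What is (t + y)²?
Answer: 1369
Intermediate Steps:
(t + y)² = (-47 + 10)² = (-37)² = 1369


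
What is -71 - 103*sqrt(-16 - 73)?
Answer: -71 - 103*I*sqrt(89) ≈ -71.0 - 971.7*I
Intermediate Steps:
-71 - 103*sqrt(-16 - 73) = -71 - 103*I*sqrt(89)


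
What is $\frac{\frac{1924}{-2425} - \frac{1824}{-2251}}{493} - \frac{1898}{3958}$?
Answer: $- \frac{150217452663}{313278816925} \approx -0.4795$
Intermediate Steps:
$\frac{\frac{1924}{-2425} - \frac{1824}{-2251}}{493} - \frac{1898}{3958} = \left(1924 \left(- \frac{1}{2425}\right) - - \frac{1824}{2251}\right) \frac{1}{493} - \frac{949}{1979} = \left(- \frac{1924}{2425} + \frac{1824}{2251}\right) \frac{1}{493} - \frac{949}{1979} = \frac{92276}{5458675} \cdot \frac{1}{493} - \frac{949}{1979} = \frac{5428}{158301575} - \frac{949}{1979} = - \frac{150217452663}{313278816925}$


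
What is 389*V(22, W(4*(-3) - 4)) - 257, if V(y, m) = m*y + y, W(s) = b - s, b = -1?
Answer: 136671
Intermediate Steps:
W(s) = -1 - s
V(y, m) = y + m*y
389*V(22, W(4*(-3) - 4)) - 257 = 389*(22*(1 + (-1 - (4*(-3) - 4)))) - 257 = 389*(22*(1 + (-1 - (-12 - 4)))) - 257 = 389*(22*(1 + (-1 - 1*(-16)))) - 257 = 389*(22*(1 + (-1 + 16))) - 257 = 389*(22*(1 + 15)) - 257 = 389*(22*16) - 257 = 389*352 - 257 = 136928 - 257 = 136671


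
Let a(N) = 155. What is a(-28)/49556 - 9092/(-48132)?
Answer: 114505903/596307348 ≈ 0.19202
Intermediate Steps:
a(-28)/49556 - 9092/(-48132) = 155/49556 - 9092/(-48132) = 155*(1/49556) - 9092*(-1/48132) = 155/49556 + 2273/12033 = 114505903/596307348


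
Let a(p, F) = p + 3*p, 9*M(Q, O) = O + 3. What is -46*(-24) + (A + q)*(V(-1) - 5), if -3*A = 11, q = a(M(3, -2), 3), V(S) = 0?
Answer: 10081/9 ≈ 1120.1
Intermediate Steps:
M(Q, O) = ⅓ + O/9 (M(Q, O) = (O + 3)/9 = (3 + O)/9 = ⅓ + O/9)
a(p, F) = 4*p
q = 4/9 (q = 4*(⅓ + (⅑)*(-2)) = 4*(⅓ - 2/9) = 4*(⅑) = 4/9 ≈ 0.44444)
A = -11/3 (A = -⅓*11 = -11/3 ≈ -3.6667)
-46*(-24) + (A + q)*(V(-1) - 5) = -46*(-24) + (-11/3 + 4/9)*(0 - 5) = 1104 - 29/9*(-5) = 1104 + 145/9 = 10081/9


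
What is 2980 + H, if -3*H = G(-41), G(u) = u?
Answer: 8981/3 ≈ 2993.7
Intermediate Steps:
H = 41/3 (H = -⅓*(-41) = 41/3 ≈ 13.667)
2980 + H = 2980 + 41/3 = 8981/3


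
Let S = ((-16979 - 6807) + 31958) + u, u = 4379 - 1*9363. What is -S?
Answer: -3188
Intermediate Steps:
u = -4984 (u = 4379 - 9363 = -4984)
S = 3188 (S = ((-16979 - 6807) + 31958) - 4984 = (-23786 + 31958) - 4984 = 8172 - 4984 = 3188)
-S = -1*3188 = -3188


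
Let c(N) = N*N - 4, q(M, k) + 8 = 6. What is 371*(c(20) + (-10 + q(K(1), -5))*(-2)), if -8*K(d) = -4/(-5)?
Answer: 155820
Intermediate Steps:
K(d) = -⅒ (K(d) = -(-1)/(2*(-5)) = -(-1)*(-1)/(2*5) = -⅛*⅘ = -⅒)
q(M, k) = -2 (q(M, k) = -8 + 6 = -2)
c(N) = -4 + N² (c(N) = N² - 4 = -4 + N²)
371*(c(20) + (-10 + q(K(1), -5))*(-2)) = 371*((-4 + 20²) + (-10 - 2)*(-2)) = 371*((-4 + 400) - 12*(-2)) = 371*(396 + 24) = 371*420 = 155820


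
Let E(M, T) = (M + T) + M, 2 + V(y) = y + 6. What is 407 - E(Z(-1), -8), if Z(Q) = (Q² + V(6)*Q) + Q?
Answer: 435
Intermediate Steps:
V(y) = 4 + y (V(y) = -2 + (y + 6) = -2 + (6 + y) = 4 + y)
Z(Q) = Q² + 11*Q (Z(Q) = (Q² + (4 + 6)*Q) + Q = (Q² + 10*Q) + Q = Q² + 11*Q)
E(M, T) = T + 2*M
407 - E(Z(-1), -8) = 407 - (-8 + 2*(-(11 - 1))) = 407 - (-8 + 2*(-1*10)) = 407 - (-8 + 2*(-10)) = 407 - (-8 - 20) = 407 - 1*(-28) = 407 + 28 = 435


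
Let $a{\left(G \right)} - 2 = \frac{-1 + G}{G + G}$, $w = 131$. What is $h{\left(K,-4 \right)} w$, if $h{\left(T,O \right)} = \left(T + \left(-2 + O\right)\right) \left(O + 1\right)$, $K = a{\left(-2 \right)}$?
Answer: $\frac{5109}{4} \approx 1277.3$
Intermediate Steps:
$a{\left(G \right)} = 2 + \frac{-1 + G}{2 G}$ ($a{\left(G \right)} = 2 + \frac{-1 + G}{G + G} = 2 + \frac{-1 + G}{2 G}$)
$K = \frac{11}{4}$ ($K = \frac{-1 + 5 \left(-2\right)}{2 \left(-2\right)} = \frac{1}{2} \left(- \frac{1}{2}\right) \left(-1 - 10\right) = \frac{1}{2} \left(- \frac{1}{2}\right) \left(-11\right) = \frac{11}{4} \approx 2.75$)
$h{\left(T,O \right)} = \left(1 + O\right) \left(-2 + O + T\right)$ ($h{\left(T,O \right)} = \left(-2 + O + T\right) \left(1 + O\right) = \left(1 + O\right) \left(-2 + O + T\right)$)
$h{\left(K,-4 \right)} w = \left(-2 + \frac{11}{4} + \left(-4\right)^{2} - -4 - 11\right) 131 = \left(-2 + \frac{11}{4} + 16 + 4 - 11\right) 131 = \frac{39}{4} \cdot 131 = \frac{5109}{4}$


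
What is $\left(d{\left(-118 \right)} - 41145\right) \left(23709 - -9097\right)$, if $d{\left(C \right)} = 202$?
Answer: $-1343176058$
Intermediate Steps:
$\left(d{\left(-118 \right)} - 41145\right) \left(23709 - -9097\right) = \left(202 - 41145\right) \left(23709 - -9097\right) = - 40943 \left(23709 + \left(-6514 + 15611\right)\right) = - 40943 \left(23709 + 9097\right) = \left(-40943\right) 32806 = -1343176058$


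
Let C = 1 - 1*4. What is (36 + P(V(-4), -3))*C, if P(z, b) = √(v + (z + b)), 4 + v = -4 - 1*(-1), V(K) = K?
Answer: -108 - 3*I*√14 ≈ -108.0 - 11.225*I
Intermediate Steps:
v = -7 (v = -4 + (-4 - 1*(-1)) = -4 + (-4 + 1) = -4 - 3 = -7)
P(z, b) = √(-7 + b + z) (P(z, b) = √(-7 + (z + b)) = √(-7 + (b + z)) = √(-7 + b + z))
C = -3 (C = 1 - 4 = -3)
(36 + P(V(-4), -3))*C = (36 + √(-7 - 3 - 4))*(-3) = (36 + √(-14))*(-3) = (36 + I*√14)*(-3) = -108 - 3*I*√14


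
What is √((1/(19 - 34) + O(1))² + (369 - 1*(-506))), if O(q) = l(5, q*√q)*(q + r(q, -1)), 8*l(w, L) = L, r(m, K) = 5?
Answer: 13*√18649/60 ≈ 29.588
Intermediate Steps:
l(w, L) = L/8
O(q) = q^(3/2)*(5 + q)/8 (O(q) = ((q*√q)/8)*(q + 5) = (q^(3/2)/8)*(5 + q) = q^(3/2)*(5 + q)/8)
√((1/(19 - 34) + O(1))² + (369 - 1*(-506))) = √((1/(19 - 34) + 1^(3/2)*(5 + 1)/8)² + (369 - 1*(-506))) = √((1/(-15) + (⅛)*1*6)² + (369 + 506)) = √((-1/15 + ¾)² + 875) = √((41/60)² + 875) = √(1681/3600 + 875) = √(3151681/3600) = 13*√18649/60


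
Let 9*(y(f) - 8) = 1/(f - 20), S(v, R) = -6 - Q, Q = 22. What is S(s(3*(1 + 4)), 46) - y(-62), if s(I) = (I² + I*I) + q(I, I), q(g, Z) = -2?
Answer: -26567/738 ≈ -35.999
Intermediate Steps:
s(I) = -2 + 2*I² (s(I) = (I² + I*I) - 2 = (I² + I²) - 2 = 2*I² - 2 = -2 + 2*I²)
S(v, R) = -28 (S(v, R) = -6 - 1*22 = -6 - 22 = -28)
y(f) = 8 + 1/(9*(-20 + f)) (y(f) = 8 + 1/(9*(f - 20)) = 8 + 1/(9*(-20 + f)))
S(s(3*(1 + 4)), 46) - y(-62) = -28 - (-1439 + 72*(-62))/(9*(-20 - 62)) = -28 - (-1439 - 4464)/(9*(-82)) = -28 - (-1)*(-5903)/(9*82) = -28 - 1*5903/738 = -28 - 5903/738 = -26567/738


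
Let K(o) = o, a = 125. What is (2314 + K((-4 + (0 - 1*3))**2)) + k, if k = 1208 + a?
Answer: 3696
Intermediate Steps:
k = 1333 (k = 1208 + 125 = 1333)
(2314 + K((-4 + (0 - 1*3))**2)) + k = (2314 + (-4 + (0 - 1*3))**2) + 1333 = (2314 + (-4 + (0 - 3))**2) + 1333 = (2314 + (-4 - 3)**2) + 1333 = (2314 + (-7)**2) + 1333 = (2314 + 49) + 1333 = 2363 + 1333 = 3696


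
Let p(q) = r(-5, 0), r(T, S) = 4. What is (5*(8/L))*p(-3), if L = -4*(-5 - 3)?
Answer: 5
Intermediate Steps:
p(q) = 4
L = 32 (L = -4*(-8) = 32)
(5*(8/L))*p(-3) = (5*(8/32))*4 = (5*(8*(1/32)))*4 = (5*(¼))*4 = (5/4)*4 = 5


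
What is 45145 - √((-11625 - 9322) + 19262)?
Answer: 45145 - I*√1685 ≈ 45145.0 - 41.049*I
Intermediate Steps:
45145 - √((-11625 - 9322) + 19262) = 45145 - √(-20947 + 19262) = 45145 - √(-1685) = 45145 - I*√1685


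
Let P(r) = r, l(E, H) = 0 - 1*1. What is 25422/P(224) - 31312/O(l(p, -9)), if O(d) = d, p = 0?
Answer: 3519655/112 ≈ 31426.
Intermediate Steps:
l(E, H) = -1 (l(E, H) = 0 - 1 = -1)
25422/P(224) - 31312/O(l(p, -9)) = 25422/224 - 31312/(-1) = 25422*(1/224) - 31312*(-1) = 12711/112 + 31312 = 3519655/112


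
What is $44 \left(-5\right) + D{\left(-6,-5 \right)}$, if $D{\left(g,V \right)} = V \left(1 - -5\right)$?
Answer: $-250$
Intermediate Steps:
$D{\left(g,V \right)} = 6 V$ ($D{\left(g,V \right)} = V \left(1 + 5\right) = V 6 = 6 V$)
$44 \left(-5\right) + D{\left(-6,-5 \right)} = 44 \left(-5\right) + 6 \left(-5\right) = -220 - 30 = -250$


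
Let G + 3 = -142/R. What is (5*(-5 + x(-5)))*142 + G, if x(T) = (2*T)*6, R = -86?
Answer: -1984508/43 ≈ -46151.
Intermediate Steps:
x(T) = 12*T
G = -58/43 (G = -3 - 142/(-86) = -3 - 142*(-1/86) = -3 + 71/43 = -58/43 ≈ -1.3488)
(5*(-5 + x(-5)))*142 + G = (5*(-5 + 12*(-5)))*142 - 58/43 = (5*(-5 - 60))*142 - 58/43 = (5*(-65))*142 - 58/43 = -325*142 - 58/43 = -46150 - 58/43 = -1984508/43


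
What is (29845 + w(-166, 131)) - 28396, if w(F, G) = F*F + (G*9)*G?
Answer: 183454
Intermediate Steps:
w(F, G) = F² + 9*G² (w(F, G) = F² + (9*G)*G = F² + 9*G²)
(29845 + w(-166, 131)) - 28396 = (29845 + ((-166)² + 9*131²)) - 28396 = (29845 + (27556 + 9*17161)) - 28396 = (29845 + (27556 + 154449)) - 28396 = (29845 + 182005) - 28396 = 211850 - 28396 = 183454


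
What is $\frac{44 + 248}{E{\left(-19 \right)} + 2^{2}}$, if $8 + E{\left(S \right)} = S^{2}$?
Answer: $\frac{292}{357} \approx 0.81793$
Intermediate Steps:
$E{\left(S \right)} = -8 + S^{2}$
$\frac{44 + 248}{E{\left(-19 \right)} + 2^{2}} = \frac{44 + 248}{\left(-8 + \left(-19\right)^{2}\right) + 2^{2}} = \frac{292}{\left(-8 + 361\right) + 4} = \frac{292}{353 + 4} = \frac{292}{357}$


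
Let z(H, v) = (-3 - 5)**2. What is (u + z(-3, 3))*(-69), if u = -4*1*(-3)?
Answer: -5244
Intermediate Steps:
z(H, v) = 64 (z(H, v) = (-8)**2 = 64)
u = 12 (u = -4*(-3) = 12)
(u + z(-3, 3))*(-69) = (12 + 64)*(-69) = 76*(-69) = -5244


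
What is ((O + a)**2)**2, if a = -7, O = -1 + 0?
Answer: 4096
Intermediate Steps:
O = -1
((O + a)**2)**2 = ((-1 - 7)**2)**2 = ((-8)**2)**2 = 64**2 = 4096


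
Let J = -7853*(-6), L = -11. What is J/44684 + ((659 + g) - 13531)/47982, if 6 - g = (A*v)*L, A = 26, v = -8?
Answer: 395918635/536006922 ≈ 0.73864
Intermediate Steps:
J = 47118
g = -2282 (g = 6 - 26*(-8)*(-11) = 6 - (-208)*(-11) = 6 - 1*2288 = 6 - 2288 = -2282)
J/44684 + ((659 + g) - 13531)/47982 = 47118/44684 + ((659 - 2282) - 13531)/47982 = 47118*(1/44684) + (-1623 - 13531)*(1/47982) = 23559/22342 - 15154*1/47982 = 23559/22342 - 7577/23991 = 395918635/536006922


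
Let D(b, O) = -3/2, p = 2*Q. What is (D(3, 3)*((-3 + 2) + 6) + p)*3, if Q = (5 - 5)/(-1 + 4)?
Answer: -45/2 ≈ -22.500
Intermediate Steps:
Q = 0 (Q = 0/3 = 0*(⅓) = 0)
p = 0 (p = 2*0 = 0)
D(b, O) = -3/2 (D(b, O) = -3*½ = -3/2)
(D(3, 3)*((-3 + 2) + 6) + p)*3 = (-3*((-3 + 2) + 6)/2 + 0)*3 = (-3*(-1 + 6)/2 + 0)*3 = (-3/2*5 + 0)*3 = (-15/2 + 0)*3 = -15/2*3 = -45/2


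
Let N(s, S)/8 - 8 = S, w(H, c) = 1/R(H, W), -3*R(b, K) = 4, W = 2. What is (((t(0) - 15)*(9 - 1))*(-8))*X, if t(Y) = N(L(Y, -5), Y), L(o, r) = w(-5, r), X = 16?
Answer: -50176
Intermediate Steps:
R(b, K) = -4/3 (R(b, K) = -⅓*4 = -4/3)
w(H, c) = -¾ (w(H, c) = 1/(-4/3) = -¾)
L(o, r) = -¾
N(s, S) = 64 + 8*S
t(Y) = 64 + 8*Y
(((t(0) - 15)*(9 - 1))*(-8))*X = ((((64 + 8*0) - 15)*(9 - 1))*(-8))*16 = ((((64 + 0) - 15)*8)*(-8))*16 = (((64 - 15)*8)*(-8))*16 = ((49*8)*(-8))*16 = (392*(-8))*16 = -3136*16 = -50176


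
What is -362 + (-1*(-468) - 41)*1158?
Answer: 494104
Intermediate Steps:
-362 + (-1*(-468) - 41)*1158 = -362 + (468 - 41)*1158 = -362 + 427*1158 = -362 + 494466 = 494104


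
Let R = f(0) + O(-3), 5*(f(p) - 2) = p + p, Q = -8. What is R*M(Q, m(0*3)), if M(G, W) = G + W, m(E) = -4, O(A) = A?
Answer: 12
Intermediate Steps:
f(p) = 2 + 2*p/5 (f(p) = 2 + (p + p)/5 = 2 + (2*p)/5 = 2 + 2*p/5)
R = -1 (R = (2 + (⅖)*0) - 3 = (2 + 0) - 3 = 2 - 3 = -1)
R*M(Q, m(0*3)) = -(-8 - 4) = -1*(-12) = 12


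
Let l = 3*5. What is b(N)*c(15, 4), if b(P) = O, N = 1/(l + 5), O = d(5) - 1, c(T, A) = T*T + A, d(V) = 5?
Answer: 916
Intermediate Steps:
c(T, A) = A + T² (c(T, A) = T² + A = A + T²)
l = 15
O = 4 (O = 5 - 1 = 4)
N = 1/20 (N = 1/(15 + 5) = 1/20 ≈ 0.050000)
b(P) = 4
b(N)*c(15, 4) = 4*(4 + 15²) = 4*(4 + 225) = 4*229 = 916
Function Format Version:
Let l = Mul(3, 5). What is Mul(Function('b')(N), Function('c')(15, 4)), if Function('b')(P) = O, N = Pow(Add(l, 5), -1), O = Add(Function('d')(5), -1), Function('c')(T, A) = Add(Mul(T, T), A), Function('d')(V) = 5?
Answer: 916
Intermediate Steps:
Function('c')(T, A) = Add(A, Pow(T, 2)) (Function('c')(T, A) = Add(Pow(T, 2), A) = Add(A, Pow(T, 2)))
l = 15
O = 4 (O = Add(5, -1) = 4)
N = Rational(1, 20) (N = Pow(Add(15, 5), -1) = Pow(20, -1) = Rational(1, 20) ≈ 0.050000)
Function('b')(P) = 4
Mul(Function('b')(N), Function('c')(15, 4)) = Mul(4, Add(4, Pow(15, 2))) = Mul(4, Add(4, 225)) = Mul(4, 229) = 916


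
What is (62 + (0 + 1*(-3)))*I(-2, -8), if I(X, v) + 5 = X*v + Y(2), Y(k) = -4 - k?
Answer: 295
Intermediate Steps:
I(X, v) = -11 + X*v (I(X, v) = -5 + (X*v + (-4 - 1*2)) = -5 + (X*v + (-4 - 2)) = -5 + (X*v - 6) = -5 + (-6 + X*v) = -11 + X*v)
(62 + (0 + 1*(-3)))*I(-2, -8) = (62 + (0 + 1*(-3)))*(-11 - 2*(-8)) = (62 + (0 - 3))*(-11 + 16) = (62 - 3)*5 = 59*5 = 295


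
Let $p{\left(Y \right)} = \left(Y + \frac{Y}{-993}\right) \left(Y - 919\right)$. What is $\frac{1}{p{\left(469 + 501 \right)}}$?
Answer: $\frac{331}{16358080} \approx 2.0235 \cdot 10^{-5}$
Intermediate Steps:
$p{\left(Y \right)} = \frac{992 Y \left(-919 + Y\right)}{993}$ ($p{\left(Y \right)} = \left(Y + Y \left(- \frac{1}{993}\right)\right) \left(-919 + Y\right) = \left(Y - \frac{Y}{993}\right) \left(-919 + Y\right) = \frac{992 Y}{993} \left(-919 + Y\right) = \frac{992 Y \left(-919 + Y\right)}{993}$)
$\frac{1}{p{\left(469 + 501 \right)}} = \frac{1}{\frac{992}{993} \left(469 + 501\right) \left(-919 + \left(469 + 501\right)\right)} = \frac{1}{\frac{992}{993} \cdot 970 \left(-919 + 970\right)} = \frac{1}{\frac{992}{993} \cdot 970 \cdot 51} = \frac{1}{\frac{16358080}{331}} = \frac{331}{16358080}$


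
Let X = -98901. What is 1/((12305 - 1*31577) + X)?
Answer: -1/118173 ≈ -8.4622e-6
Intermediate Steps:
1/((12305 - 1*31577) + X) = 1/((12305 - 1*31577) - 98901) = 1/((12305 - 31577) - 98901) = 1/(-19272 - 98901) = 1/(-118173) = -1/118173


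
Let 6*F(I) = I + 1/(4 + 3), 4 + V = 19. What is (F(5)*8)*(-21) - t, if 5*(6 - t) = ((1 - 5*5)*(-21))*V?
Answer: 1362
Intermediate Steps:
V = 15 (V = -4 + 19 = 15)
F(I) = 1/42 + I/6 (F(I) = (I + 1/(4 + 3))/6 = (I + 1/7)/6 = (I + ⅐)/6 = (⅐ + I)/6 = 1/42 + I/6)
t = -1506 (t = 6 - (1 - 5*5)*(-21)*15/5 = 6 - (1 - 25)*(-21)*15/5 = 6 - (-24*(-21))*15/5 = 6 - 504*15/5 = 6 - ⅕*7560 = 6 - 1512 = -1506)
(F(5)*8)*(-21) - t = ((1/42 + (⅙)*5)*8)*(-21) - 1*(-1506) = ((1/42 + ⅚)*8)*(-21) + 1506 = ((6/7)*8)*(-21) + 1506 = (48/7)*(-21) + 1506 = -144 + 1506 = 1362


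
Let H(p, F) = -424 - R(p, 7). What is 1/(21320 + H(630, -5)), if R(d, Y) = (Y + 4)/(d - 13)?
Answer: 617/12892821 ≈ 4.7856e-5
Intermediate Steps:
R(d, Y) = (4 + Y)/(-13 + d)
H(p, F) = -424 - 11/(-13 + p) (H(p, F) = -424 - (4 + 7)/(-13 + p) = -424 - 11/(-13 + p))
1/(21320 + H(630, -5)) = 1/(21320 + (5501 - 424*630)/(-13 + 630)) = 1/(21320 + (5501 - 267120)/617) = 1/(21320 + (1/617)*(-261619)) = 1/(21320 - 261619/617) = 1/(12892821/617) = 617/12892821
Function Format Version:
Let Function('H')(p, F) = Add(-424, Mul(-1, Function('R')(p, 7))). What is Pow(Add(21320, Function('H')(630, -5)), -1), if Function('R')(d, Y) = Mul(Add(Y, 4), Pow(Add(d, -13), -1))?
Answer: Rational(617, 12892821) ≈ 4.7856e-5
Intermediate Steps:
Function('R')(d, Y) = Mul(Pow(Add(-13, d), -1), Add(4, Y)) (Function('R')(d, Y) = Mul(Add(4, Y), Pow(Add(-13, d), -1)) = Mul(Pow(Add(-13, d), -1), Add(4, Y)))
Function('H')(p, F) = Add(-424, Mul(-11, Pow(Add(-13, p), -1))) (Function('H')(p, F) = Add(-424, Mul(-1, Mul(Pow(Add(-13, p), -1), Add(4, 7)))) = Add(-424, Mul(-1, Mul(Pow(Add(-13, p), -1), 11))) = Add(-424, Mul(-1, Mul(11, Pow(Add(-13, p), -1)))) = Add(-424, Mul(-11, Pow(Add(-13, p), -1))))
Pow(Add(21320, Function('H')(630, -5)), -1) = Pow(Add(21320, Mul(Pow(Add(-13, 630), -1), Add(5501, Mul(-424, 630)))), -1) = Pow(Add(21320, Mul(Pow(617, -1), Add(5501, -267120))), -1) = Pow(Add(21320, Mul(Rational(1, 617), -261619)), -1) = Pow(Add(21320, Rational(-261619, 617)), -1) = Pow(Rational(12892821, 617), -1) = Rational(617, 12892821)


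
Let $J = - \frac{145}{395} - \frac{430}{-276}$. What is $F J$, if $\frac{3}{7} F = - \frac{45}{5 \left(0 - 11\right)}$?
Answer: $\frac{90881}{39974} \approx 2.2735$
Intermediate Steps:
$F = \frac{21}{11}$ ($F = \frac{7 \left(- \frac{45}{5 \left(0 - 11\right)}\right)}{3} = \frac{7 \left(- \frac{45}{5 \left(-11\right)}\right)}{3} = \frac{7 \left(- \frac{45}{-55}\right)}{3} = \frac{7 \left(\left(-45\right) \left(- \frac{1}{55}\right)\right)}{3} = \frac{7}{3} \cdot \frac{9}{11} = \frac{21}{11} \approx 1.9091$)
$J = \frac{12983}{10902}$ ($J = \left(-145\right) \frac{1}{395} - - \frac{215}{138} = - \frac{29}{79} + \frac{215}{138} = \frac{12983}{10902} \approx 1.1909$)
$F J = \frac{21}{11} \cdot \frac{12983}{10902} = \frac{90881}{39974}$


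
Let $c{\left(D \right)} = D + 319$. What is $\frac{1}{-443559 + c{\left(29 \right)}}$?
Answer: $- \frac{1}{443211} \approx -2.2563 \cdot 10^{-6}$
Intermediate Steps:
$c{\left(D \right)} = 319 + D$
$\frac{1}{-443559 + c{\left(29 \right)}} = \frac{1}{-443559 + \left(319 + 29\right)} = \frac{1}{-443559 + 348} = \frac{1}{-443211} = - \frac{1}{443211}$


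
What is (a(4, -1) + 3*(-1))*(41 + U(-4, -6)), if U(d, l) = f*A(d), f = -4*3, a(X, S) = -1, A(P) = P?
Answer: -356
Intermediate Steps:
f = -12
U(d, l) = -12*d
(a(4, -1) + 3*(-1))*(41 + U(-4, -6)) = (-1 + 3*(-1))*(41 - 12*(-4)) = (-1 - 3)*(41 + 48) = -4*89 = -356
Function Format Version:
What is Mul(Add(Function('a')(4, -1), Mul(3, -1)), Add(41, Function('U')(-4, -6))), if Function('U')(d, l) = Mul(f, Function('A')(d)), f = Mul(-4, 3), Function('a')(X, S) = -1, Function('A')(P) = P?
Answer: -356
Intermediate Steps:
f = -12
Function('U')(d, l) = Mul(-12, d)
Mul(Add(Function('a')(4, -1), Mul(3, -1)), Add(41, Function('U')(-4, -6))) = Mul(Add(-1, Mul(3, -1)), Add(41, Mul(-12, -4))) = Mul(Add(-1, -3), Add(41, 48)) = Mul(-4, 89) = -356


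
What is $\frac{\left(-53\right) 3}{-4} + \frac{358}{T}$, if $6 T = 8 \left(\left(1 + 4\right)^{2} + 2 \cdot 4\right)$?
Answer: $\frac{2107}{44} \approx 47.886$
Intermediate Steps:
$T = 44$ ($T = \frac{8 \left(\left(1 + 4\right)^{2} + 2 \cdot 4\right)}{6} = \frac{8 \left(5^{2} + 8\right)}{6} = \frac{8 \left(25 + 8\right)}{6} = \frac{8 \cdot 33}{6} = \frac{1}{6} \cdot 264 = 44$)
$\frac{\left(-53\right) 3}{-4} + \frac{358}{T} = \frac{\left(-53\right) 3}{-4} + \frac{358}{44} = \left(-159\right) \left(- \frac{1}{4}\right) + 358 \cdot \frac{1}{44} = \frac{159}{4} + \frac{179}{22} = \frac{2107}{44}$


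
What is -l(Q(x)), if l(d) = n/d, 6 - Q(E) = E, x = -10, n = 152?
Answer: -19/2 ≈ -9.5000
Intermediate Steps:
Q(E) = 6 - E
l(d) = 152/d
-l(Q(x)) = -152/(6 - 1*(-10)) = -152/(6 + 10) = -152/16 = -1*19/2 = -19/2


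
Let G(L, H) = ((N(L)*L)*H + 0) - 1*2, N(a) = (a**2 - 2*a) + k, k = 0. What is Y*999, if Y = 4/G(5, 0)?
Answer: -1998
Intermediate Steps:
N(a) = a**2 - 2*a (N(a) = (a**2 - 2*a) + 0 = a**2 - 2*a)
G(L, H) = -2 + H*L**2*(-2 + L) (G(L, H) = (((L*(-2 + L))*L)*H + 0) - 1*2 = ((L**2*(-2 + L))*H + 0) - 2 = (H*L**2*(-2 + L) + 0) - 2 = H*L**2*(-2 + L) - 2 = -2 + H*L**2*(-2 + L))
Y = -2 (Y = 4/(-2 + 0*5**2*(-2 + 5)) = 4/(-2 + 0*25*3) = 4/(-2 + 0) = 4/(-2) = 4*(-1/2) = -2)
Y*999 = -2*999 = -1998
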